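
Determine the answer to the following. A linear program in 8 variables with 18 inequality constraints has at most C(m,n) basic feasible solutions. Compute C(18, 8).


Each vertex corresponds to some choice of n active constraints out of m, so the number of vertices is at most C(m, n) = m! / (n!(m-n)!).
m = 18, n = 8
Numerator: 18 * 17 * 16 * 15 * 14 * 13 * 12 * 11
Denominator: 8! = 40320
C(18, 8) = 43758


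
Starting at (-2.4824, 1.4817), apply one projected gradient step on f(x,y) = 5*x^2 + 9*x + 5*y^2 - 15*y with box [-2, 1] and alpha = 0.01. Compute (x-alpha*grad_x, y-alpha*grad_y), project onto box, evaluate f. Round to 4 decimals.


Step 1: Compute gradient at (-2.4824, 1.4817).
grad_x = 2*5*-2.4824 + 9 = -15.824
grad_y = 2*5*1.4817 - 15 = -0.183
Step 2: Gradient step.
x_raw = -2.4824 - 0.01*-15.824 = -2.3242
y_raw = 1.4817 - 0.01*-0.183 = 1.4835
Step 3: Project onto [-2, 1].
x_proj = clip(-2.3242) = -2.0
y_proj = clip(1.4835) = 1.0
Step 4: Evaluate f.
f(-2.0, 1.0) = -8.0


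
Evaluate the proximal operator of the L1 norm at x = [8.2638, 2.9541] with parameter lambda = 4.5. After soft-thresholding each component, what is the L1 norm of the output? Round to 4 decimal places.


Soft-thresholding with lambda = 4.5:
prox(8.2638) = sign(8.2638)*max(|8.2638| - 4.5, 0) = 3.7638
prox(2.9541) = sign(2.9541)*max(|2.9541| - 4.5, 0) = 0.0
prox(x) = [3.7638, 0.0]
||prox(x)||_1 = 3.7638 + 0.0 = 3.7638


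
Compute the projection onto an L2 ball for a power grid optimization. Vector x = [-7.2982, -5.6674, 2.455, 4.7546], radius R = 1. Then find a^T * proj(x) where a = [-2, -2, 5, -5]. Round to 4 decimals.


Step 1: Compute ||x|| (intermediates to 6 decimals).
||x|| = sqrt((-7.2982)^2 + (-5.6674)^2 + 2.455^2 + 4.7546^2) = 10.677846
Step 2: Project.
Since ||x|| > R, scale = R/||x|| = 1/10.677846 = 0.093652, proj(x) = scale * x
proj(x) = [-0.683491, -0.530763, 0.229916, 0.445278]
Step 3: Dot product.
a^T * proj(x) = -2*(-0.683491) - 2*(-0.530763) + 5*0.229916 - 5*0.445278 = 1.3517


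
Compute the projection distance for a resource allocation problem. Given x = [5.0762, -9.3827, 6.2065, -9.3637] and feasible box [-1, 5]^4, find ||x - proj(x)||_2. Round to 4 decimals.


Project each component onto [-1, 5].
clip(5.0762) = 5.0, clip(-9.3827) = -1.0, clip(6.2065) = 5.0, clip(-9.3637) = -1.0
Projection = [5.0, -1.0, 5.0, -1.0]
Squared diffs: [0.0058, 70.2697, 1.4556, 69.9515]
Distance = sqrt(141.6826) = 11.903


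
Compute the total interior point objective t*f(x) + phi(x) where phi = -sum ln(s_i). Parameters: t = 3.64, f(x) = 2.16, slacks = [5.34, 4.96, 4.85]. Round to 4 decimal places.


Step 1: Compute log-barrier.
ln values: [1.6752, 1.6014, 1.579]
phi = -(1.6752 + 1.6014 + 1.579) = -4.8556
Step 2: Compute augmented objective.
t*f(x) = 3.64*2.16 = 7.8624
Total = 7.8624 - 4.8556 = 3.0068


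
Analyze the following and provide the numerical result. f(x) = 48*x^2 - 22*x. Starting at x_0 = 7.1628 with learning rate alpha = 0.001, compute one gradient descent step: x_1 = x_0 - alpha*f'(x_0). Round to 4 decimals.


We compute the gradient at x_0 and apply the update.
f'(x) = 96*x - 22
f'(7.1628) = 96*7.1628 - 22 = 665.6288
x_1 = 7.1628 - 0.001*665.6288 = 6.4972


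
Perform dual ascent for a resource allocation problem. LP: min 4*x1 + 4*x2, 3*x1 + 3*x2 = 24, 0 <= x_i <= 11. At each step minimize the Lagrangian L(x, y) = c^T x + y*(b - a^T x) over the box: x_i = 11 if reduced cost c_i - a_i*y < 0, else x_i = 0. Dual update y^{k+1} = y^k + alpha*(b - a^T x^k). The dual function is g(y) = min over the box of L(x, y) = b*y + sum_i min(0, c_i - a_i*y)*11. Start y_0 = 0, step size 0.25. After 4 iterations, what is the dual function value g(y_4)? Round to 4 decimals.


Dual ascent for LP: min 4*x1 + 4*x2, 3*x1 + 3*x2 = 24, 0 <= x_i <= 11
Step 1: y^k = 0.0, reduced costs: (4.0, 4.0)
  x^k = (0.0, 0.0), subgradient = b - a^T x = 24.0
  y^{k+1} = 0.0 + 0.25*24.0 = 6.0
Step 2: y^k = 6.0, reduced costs: (-14.0, -14.0)
  x^k = (11.0, 11.0), subgradient = b - a^T x = -42.0
  y^{k+1} = 6.0 + 0.25*-42.0 = -4.5
Step 3: y^k = -4.5, reduced costs: (17.5, 17.5)
  x^k = (0.0, 0.0), subgradient = b - a^T x = 24.0
  y^{k+1} = -4.5 + 0.25*24.0 = 1.5
Step 4: y^k = 1.5, reduced costs: (-0.5, -0.5)
  x^k = (11.0, 11.0), subgradient = b - a^T x = -42.0
  y^{k+1} = 1.5 + 0.25*-42.0 = -9.0
Dual objective at y_4 = -9.0: reduced costs (31.0, 31.0), box minimizer x = (0.0, 0.0)
g(y_4) = b*y + (c1 - a1*y)*x1 + (c2 - a2*y)*x2 = 24*(-9.0) + 31.0*0.0 + 31.0*0.0 = -216.0 + 0.0 + 0.0 = -216.0


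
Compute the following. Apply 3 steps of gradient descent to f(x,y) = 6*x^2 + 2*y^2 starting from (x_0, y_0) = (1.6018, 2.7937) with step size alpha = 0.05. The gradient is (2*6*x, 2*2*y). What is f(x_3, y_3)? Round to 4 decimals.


Gradient descent on f(x,y) = 6*x^2 + 2*y^2.
Starting point: (1.6018, 2.7937), alpha = 0.05
Step 1: grad_x = 2*6*1.6018 = 19.2216, grad_y = 2*2*2.7937 = 11.1748
  x_1 = 1.6018 - 0.05*19.2216 = 0.6407
  y_1 = 2.7937 - 0.05*11.1748 = 2.235
Step 2: grad_x = 2*6*0.6407 = 7.6886, grad_y = 2*2*2.235 = 8.9398
  x_2 = 0.6407 - 0.05*7.6886 = 0.2563
  y_2 = 2.235 - 0.05*8.9398 = 1.788
Step 3: grad_x = 2*6*0.2563 = 3.0755, grad_y = 2*2*1.788 = 7.1519
  x_3 = 0.2563 - 0.05*3.0755 = 0.1025
  y_3 = 1.788 - 0.05*7.1519 = 1.4304
f(0.1025, 1.4304) = 6*0.1025^2 + 2*1.4304^2 = 4.155


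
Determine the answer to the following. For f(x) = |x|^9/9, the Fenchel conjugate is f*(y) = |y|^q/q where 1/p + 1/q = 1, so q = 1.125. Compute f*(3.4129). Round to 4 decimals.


The conjugate exponent q satisfies 1/p + 1/q = 1.
p = 9, so q = 9/(9 - 1) = 1.125
|y|^q = 3.4129^1.125 = 3.9789
f*(3.4129) = 3.9789 / 1.125 = 3.5368


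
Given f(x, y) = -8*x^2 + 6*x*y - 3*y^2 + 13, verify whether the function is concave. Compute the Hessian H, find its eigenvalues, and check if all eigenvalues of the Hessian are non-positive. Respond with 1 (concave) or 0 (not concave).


The Hessian of f(x,y) = -8*x^2 + 6*x*y - 3*y^2 + 13 is:
H = [[-16, 6], [6, -6]]
Trace = -16 - 6 = -22
Determinant = -16*-6 - (6)^2 = 60
Discriminant = (-22)^2 - 4*60 = 244.0
Eigenvalues: lambda_1 = -18.8102, lambda_2 = -3.1898
The function is concave.

1


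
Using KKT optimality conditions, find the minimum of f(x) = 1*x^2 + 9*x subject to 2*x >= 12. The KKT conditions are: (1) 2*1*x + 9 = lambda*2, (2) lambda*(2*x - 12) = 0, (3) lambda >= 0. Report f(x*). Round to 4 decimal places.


Step 1: Try lambda = 0 (constraint inactive).
x_unc = -9/(2*1) = -4.5
Check: 2*-4.5 = -9.0 < 12 -- violated!
Step 2: Constraint must be active: 2*x = 12
x* = 12/2 = 6.0
lambda = (2*1*6.0 + 9)/2 = 10.5
Step 3: Compute optimal value.
f(x*) = 1*6.0^2 + 9*6.0 = 90.0


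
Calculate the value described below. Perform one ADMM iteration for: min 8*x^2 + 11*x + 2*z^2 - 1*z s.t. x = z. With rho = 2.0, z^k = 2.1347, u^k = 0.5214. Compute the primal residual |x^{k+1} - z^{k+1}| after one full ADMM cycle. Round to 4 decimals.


ADMM iteration with rho = 2.0, z^k = 2.1347, u^k = 0.5214
Step 1: x-update.
Minimize 8*x^2 + 11*x + (2.0/2)*(x - 2.1347 + 0.5214)^2
FOC: (2*8 + 2.0)*x = -11 + 2.0*(2.1347 - 0.5214)
x^{k+1} = -0.4319
Step 2: z-update.
Minimize 2*z^2 - 1*z + (2.0/2)*(-0.4319 - z + 0.5214)^2
FOC: (2*2 + 2.0)*z = 1 + 2.0*(-0.4319 + 0.5214)
z^{k+1} = 0.1965
Step 3: u-update.
u^{k+1} = 0.5214 - 0.4319 - 0.1965 = -0.107
Step 4: Primal residual = |-0.4319 - 0.1965| = 0.6284


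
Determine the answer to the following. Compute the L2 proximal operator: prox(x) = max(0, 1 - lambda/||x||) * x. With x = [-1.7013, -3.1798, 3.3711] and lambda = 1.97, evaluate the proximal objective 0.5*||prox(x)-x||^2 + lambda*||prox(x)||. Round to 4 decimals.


Step 1: Compute ||x||.
||x|| = 4.9366
Step 2: Compute scaling factor.
scale = max(0, 1 - 1.97/4.9366) = 0.6009
Step 3: prox(x) = [-1.0224, -1.9109, 2.0258]
||prox(x)|| = 2.9666
Step 4: Proximal objective.
0.5*||prox-x||^2 = 1.9405
lambda*||prox|| = 5.8442
Total = 7.7846


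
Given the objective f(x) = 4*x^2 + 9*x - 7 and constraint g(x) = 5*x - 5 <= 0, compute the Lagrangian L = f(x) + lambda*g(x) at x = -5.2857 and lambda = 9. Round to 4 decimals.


Step 1: Evaluate f(x).
f(-5.2857) = 4*(-5.2857)^2 + 9*(-5.2857) - 7 = 57.1832
Step 2: Evaluate g(x).
g(-5.2857) = 5*-5.2857 - 5 = -31.4285
Step 3: Compute Lagrangian.
L = 57.1832 + 9*-31.4285 = -225.6733


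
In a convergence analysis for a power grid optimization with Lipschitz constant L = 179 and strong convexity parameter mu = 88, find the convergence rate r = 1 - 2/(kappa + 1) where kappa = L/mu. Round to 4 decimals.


Step 1: Compute the condition number.
kappa = L/mu = 179/88 = 2.0341
Step 2: Compute the convergence rate.
r = 1 - 2/(kappa + 1) = 1 - 2*mu/(L + mu) = (L - mu)/(L + mu) = 91/267 = 0.3408


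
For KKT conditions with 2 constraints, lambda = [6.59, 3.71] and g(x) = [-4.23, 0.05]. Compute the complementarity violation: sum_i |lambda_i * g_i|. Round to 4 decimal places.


KKT complementary slackness check:
lambda_1 * g_1 = 6.59 * -4.23 = -27.8757
lambda_2 * g_2 = 3.71 * 0.05 = 0.1855
Total violation = 27.8757 + 0.1855 = 28.0612


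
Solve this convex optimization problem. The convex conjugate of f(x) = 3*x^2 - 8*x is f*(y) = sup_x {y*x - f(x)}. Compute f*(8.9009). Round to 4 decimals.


f*(y) = sup_x {y*x - a*x^2 - b*x} = sup_x {(y-b)*x - a*x^2}
FOC: (y - b) - 2a*x = 0 => x* = (y - b)/(2a)
x* = (8.9009 + 8)/(2*3) = 2.8168
f*(8.9009) = (y-b)^2/(4a) = (8.9009 + 8)^2/(4*3)
= 285.6404/12 = 23.8034


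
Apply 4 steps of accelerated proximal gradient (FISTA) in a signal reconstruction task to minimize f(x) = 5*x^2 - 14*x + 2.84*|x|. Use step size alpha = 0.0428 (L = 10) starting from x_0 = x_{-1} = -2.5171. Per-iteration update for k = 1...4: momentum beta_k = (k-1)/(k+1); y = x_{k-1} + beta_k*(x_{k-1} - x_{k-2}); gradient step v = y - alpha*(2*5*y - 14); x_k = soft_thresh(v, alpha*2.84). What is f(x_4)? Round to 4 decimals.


FISTA on f(x) = 5*x^2 - 14*x + 2.84*|x|
L = 10, alpha = 0.0428
Iteration 1: beta = 0.0, y = -2.5171 + 0.0*(-2.5171 + 2.5171) = -2.5171
  grad(y) = -39.171, v = y - alpha*grad = -0.8406
  prox(v) = soft_thresh(-0.8406, 0.1216) = -0.719
Iteration 2: beta = 0.3333, y = -0.719 + 0.3333*(-0.719 + 2.5171) = -0.1197
  grad(y) = -15.1967, v = y - alpha*grad = 0.5307
  prox(v) = soft_thresh(0.5307, 0.1216) = 0.4092
Iteration 3: beta = 0.5, y = 0.4092 + 0.5*(0.4092 + 0.719) = 0.9733
  grad(y) = -4.2669, v = y - alpha*grad = 1.1559
  prox(v) = soft_thresh(1.1559, 0.1216) = 1.0344
Iteration 4: beta = 0.6, y = 1.0344 + 0.6*(1.0344 - 0.4092) = 1.4095
  grad(y) = 0.0949, v = y - alpha*grad = 1.4054
  prox(v) = soft_thresh(1.4054, 0.1216) = 1.2839
f(x_4) = 5*1.2839^2 - 14*1.2839 + 2.84*|1.2839| = -6.0864


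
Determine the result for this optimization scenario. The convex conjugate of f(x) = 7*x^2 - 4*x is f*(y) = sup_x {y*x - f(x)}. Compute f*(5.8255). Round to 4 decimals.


f*(y) = sup_x {y*x - a*x^2 - b*x} = sup_x {(y-b)*x - a*x^2}
FOC: (y - b) - 2a*x = 0 => x* = (y - b)/(2a)
x* = (5.8255 + 4)/(2*7) = 0.7018
f*(5.8255) = (y-b)^2/(4a) = (5.8255 + 4)^2/(4*7)
= 96.5405/28 = 3.4479


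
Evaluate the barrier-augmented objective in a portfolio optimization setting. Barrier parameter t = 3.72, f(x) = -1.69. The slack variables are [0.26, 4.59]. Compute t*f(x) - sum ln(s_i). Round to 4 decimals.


Step 1: Compute log-barrier.
ln values: [-1.3471, 1.5239]
phi = -(-1.3471 + 1.5239) = -0.1768
Step 2: Compute augmented objective.
t*f(x) = 3.72*-1.69 = -6.2868
Total = -6.2868 - 0.1768 = -6.4636


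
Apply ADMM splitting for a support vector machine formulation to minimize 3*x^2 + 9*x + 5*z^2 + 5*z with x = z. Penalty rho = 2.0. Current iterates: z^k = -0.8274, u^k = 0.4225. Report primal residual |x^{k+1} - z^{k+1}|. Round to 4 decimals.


ADMM iteration with rho = 2.0, z^k = -0.8274, u^k = 0.4225
Step 1: x-update.
Minimize 3*x^2 + 9*x + (2.0/2)*(x + 0.8274 + 0.4225)^2
FOC: (2*3 + 2.0)*x = -9 + 2.0*(-0.8274 - 0.4225)
x^{k+1} = -1.4375
Step 2: z-update.
Minimize 5*z^2 + 5*z + (2.0/2)*(-1.4375 - z + 0.4225)^2
FOC: (2*5 + 2.0)*z = -5 + 2.0*(-1.4375 + 0.4225)
z^{k+1} = -0.5858
Step 3: u-update.
u^{k+1} = 0.4225 - 1.4375 + 0.5858 = -0.4291
Step 4: Primal residual = |-1.4375 + 0.5858| = 0.8516


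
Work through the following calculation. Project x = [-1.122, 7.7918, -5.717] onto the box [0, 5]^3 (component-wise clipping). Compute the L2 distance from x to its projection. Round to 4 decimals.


Project each component onto [0, 5].
clip(-1.122) = 0.0, clip(7.7918) = 5.0, clip(-5.717) = 0.0
Projection = [0.0, 5.0, 0.0]
Squared diffs: [1.2589, 7.7941, 32.6841]
Distance = sqrt(41.7371) = 6.4604


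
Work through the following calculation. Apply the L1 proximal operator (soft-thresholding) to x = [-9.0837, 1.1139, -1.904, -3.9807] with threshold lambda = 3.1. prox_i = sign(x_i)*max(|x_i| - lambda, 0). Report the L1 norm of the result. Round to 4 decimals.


Soft-thresholding with lambda = 3.1:
prox(-9.0837) = sign(-9.0837)*max(|-9.0837| - 3.1, 0) = -5.9837
prox(1.1139) = sign(1.1139)*max(|1.1139| - 3.1, 0) = 0.0
prox(-1.904) = sign(-1.904)*max(|-1.904| - 3.1, 0) = 0.0
prox(-3.9807) = sign(-3.9807)*max(|-3.9807| - 3.1, 0) = -0.8807
prox(x) = [-5.9837, 0.0, 0.0, -0.8807]
||prox(x)||_1 = 5.9837 + 0.0 + 0.0 + 0.8807 = 6.8644


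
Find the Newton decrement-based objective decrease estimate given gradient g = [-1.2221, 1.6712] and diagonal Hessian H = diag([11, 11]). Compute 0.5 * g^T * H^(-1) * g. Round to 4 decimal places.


Step 1: H is diagonal, so H^(-1) * g = [-0.1111, 0.1519].
Step 2: g^T H^(-1) g = sum_i g_i^2 / H_ii
  = (-1.2221)^2/11 + (1.6712)^2/11
  = 0.1358 + 0.2539 = 0.3897
Step 3: Objective decrease = 0.5 * g^T H^(-1) g = 0.1948


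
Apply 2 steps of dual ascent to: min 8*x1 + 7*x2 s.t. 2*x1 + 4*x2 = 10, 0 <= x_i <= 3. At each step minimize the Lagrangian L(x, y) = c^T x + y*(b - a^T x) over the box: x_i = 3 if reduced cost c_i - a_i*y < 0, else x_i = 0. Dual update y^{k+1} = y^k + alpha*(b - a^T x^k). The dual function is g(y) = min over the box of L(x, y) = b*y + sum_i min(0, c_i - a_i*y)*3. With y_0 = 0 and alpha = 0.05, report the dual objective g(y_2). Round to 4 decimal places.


Dual ascent for LP: min 8*x1 + 7*x2, 2*x1 + 4*x2 = 10, 0 <= x_i <= 3
Step 1: y^k = 0.0, reduced costs: (8.0, 7.0)
  x^k = (0.0, 0.0), subgradient = b - a^T x = 10.0
  y^{k+1} = 0.0 + 0.05*10.0 = 0.5
Step 2: y^k = 0.5, reduced costs: (7.0, 5.0)
  x^k = (0.0, 0.0), subgradient = b - a^T x = 10.0
  y^{k+1} = 0.5 + 0.05*10.0 = 1.0
Dual objective at y_2 = 1.0: reduced costs (6.0, 3.0), box minimizer x = (0.0, 0.0)
g(y_2) = b*y + (c1 - a1*y)*x1 + (c2 - a2*y)*x2 = 10*1.0 + 6.0*0.0 + 3.0*0.0 = 10.0 + 0.0 + 0.0 = 10.0


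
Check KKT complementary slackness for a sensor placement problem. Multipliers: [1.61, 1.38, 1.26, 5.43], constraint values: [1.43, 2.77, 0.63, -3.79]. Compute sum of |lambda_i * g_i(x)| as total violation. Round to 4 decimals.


KKT complementary slackness check:
lambda_1 * g_1 = 1.61 * 1.43 = 2.3023
lambda_2 * g_2 = 1.38 * 2.77 = 3.8226
lambda_3 * g_3 = 1.26 * 0.63 = 0.7938
lambda_4 * g_4 = 5.43 * -3.79 = -20.5797
Total violation = 2.3023 + 3.8226 + 0.7938 + 20.5797 = 27.4984


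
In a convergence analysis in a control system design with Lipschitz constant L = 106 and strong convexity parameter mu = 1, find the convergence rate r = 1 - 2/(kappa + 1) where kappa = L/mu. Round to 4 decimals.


Step 1: Compute the condition number.
kappa = L/mu = 106/1 = 106.0
Step 2: Compute the convergence rate.
r = 1 - 2/(kappa + 1) = 1 - 2*mu/(L + mu) = (L - mu)/(L + mu) = 105/107 = 0.9813


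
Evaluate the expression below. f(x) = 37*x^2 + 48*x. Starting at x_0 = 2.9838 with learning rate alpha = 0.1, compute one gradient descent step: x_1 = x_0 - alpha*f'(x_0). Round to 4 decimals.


We compute the gradient at x_0 and apply the update.
f'(x) = 74*x + 48
f'(2.9838) = 74*2.9838 + 48 = 268.8012
x_1 = 2.9838 - 0.1*268.8012 = -23.8963


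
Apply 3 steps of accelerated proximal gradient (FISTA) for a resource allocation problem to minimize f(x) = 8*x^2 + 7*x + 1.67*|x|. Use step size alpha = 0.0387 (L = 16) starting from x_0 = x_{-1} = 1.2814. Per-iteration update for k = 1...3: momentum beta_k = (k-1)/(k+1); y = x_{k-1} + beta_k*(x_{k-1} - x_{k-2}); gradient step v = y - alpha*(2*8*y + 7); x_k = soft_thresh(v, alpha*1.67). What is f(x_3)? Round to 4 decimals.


FISTA on f(x) = 8*x^2 + 7*x + 1.67*|x|
L = 16, alpha = 0.0387
Iteration 1: beta = 0.0, y = 1.2814 + 0.0*(1.2814 - 1.2814) = 1.2814
  grad(y) = 27.5024, v = y - alpha*grad = 0.2171
  prox(v) = soft_thresh(0.2171, 0.0646) = 0.1524
Iteration 2: beta = 0.3333, y = 0.1524 + 0.3333*(0.1524 - 1.2814) = -0.2239
  grad(y) = 3.4177, v = y - alpha*grad = -0.3562
  prox(v) = soft_thresh(-0.3562, 0.0646) = -0.2915
Iteration 3: beta = 0.5, y = -0.2915 + 0.5*(-0.2915 - 0.1524) = -0.5135
  grad(y) = -1.2162, v = y - alpha*grad = -0.4664
  prox(v) = soft_thresh(-0.4664, 0.0646) = -0.4018
f(x_3) = 8*(-0.4018)^2 + 7*(-0.4018) + 1.67*|-0.4018| = -0.85


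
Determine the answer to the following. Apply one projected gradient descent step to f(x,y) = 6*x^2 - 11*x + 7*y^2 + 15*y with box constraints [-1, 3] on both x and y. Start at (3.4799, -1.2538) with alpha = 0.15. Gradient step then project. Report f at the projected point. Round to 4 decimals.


Step 1: Compute gradient at (3.4799, -1.2538).
grad_x = 2*6*3.4799 - 11 = 30.7588
grad_y = 2*7*-1.2538 + 15 = -2.5532
Step 2: Gradient step.
x_raw = 3.4799 - 0.15*30.7588 = -1.1339
y_raw = -1.2538 - 0.15*-2.5532 = -0.8708
Step 3: Project onto [-1, 3].
x_proj = clip(-1.1339) = -1.0
y_proj = clip(-0.8708) = -0.8708
Step 4: Evaluate f.
f(-1.0, -0.8708) = 9.246


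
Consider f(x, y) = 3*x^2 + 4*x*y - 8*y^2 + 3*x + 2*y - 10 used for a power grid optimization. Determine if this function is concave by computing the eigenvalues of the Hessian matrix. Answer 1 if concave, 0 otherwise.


The Hessian of f(x,y) = 3*x^2 + 4*x*y - 8*y^2 + 3*x + 2*y - 10 is:
H = [[6, 4], [4, -16]]
Trace = 6 - 16 = -10
Determinant = 6*-16 - (4)^2 = -112
Discriminant = (-10)^2 - 4*-112 = 548.0
Eigenvalues: lambda_1 = -16.7047, lambda_2 = 6.7047
The function is not concave.

0


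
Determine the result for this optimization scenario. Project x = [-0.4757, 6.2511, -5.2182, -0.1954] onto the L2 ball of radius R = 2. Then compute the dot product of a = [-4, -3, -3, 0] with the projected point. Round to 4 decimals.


Step 1: Compute ||x|| (intermediates to 6 decimals).
||x|| = sqrt((-0.4757)^2 + 6.2511^2 + (-5.2182)^2 + (-0.1954)^2) = 8.159065
Step 2: Project.
Since ||x|| > R, scale = R/||x|| = 2/8.159065 = 0.245126, proj(x) = scale * x
proj(x) = [-0.116606, 1.532307, -1.279116, -0.047898]
Step 3: Dot product.
a^T * proj(x) = -4*(-0.116606) - 3*1.532307 - 3*(-1.279116) + 0*(-0.047898) = -0.2931


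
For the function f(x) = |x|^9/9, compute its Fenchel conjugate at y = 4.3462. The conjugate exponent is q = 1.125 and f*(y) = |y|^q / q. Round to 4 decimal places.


The conjugate exponent q satisfies 1/p + 1/q = 1.
p = 9, so q = 9/(9 - 1) = 1.125
|y|^q = 4.3462^1.125 = 5.2224
f*(4.3462) = 5.2224 / 1.125 = 4.6422


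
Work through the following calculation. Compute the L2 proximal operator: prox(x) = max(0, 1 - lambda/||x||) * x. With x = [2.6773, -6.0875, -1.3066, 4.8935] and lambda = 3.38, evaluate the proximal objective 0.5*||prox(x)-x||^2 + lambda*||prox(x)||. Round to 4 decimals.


Step 1: Compute ||x||.
||x|| = 8.3594
Step 2: Compute scaling factor.
scale = max(0, 1 - 3.38/8.3594) = 0.5957
Step 3: prox(x) = [1.5948, -3.6261, -0.7783, 2.9149]
||prox(x)|| = 4.9794
Step 4: Proximal objective.
0.5*||prox-x||^2 = 5.7122
lambda*||prox|| = 16.8304
Total = 22.5425


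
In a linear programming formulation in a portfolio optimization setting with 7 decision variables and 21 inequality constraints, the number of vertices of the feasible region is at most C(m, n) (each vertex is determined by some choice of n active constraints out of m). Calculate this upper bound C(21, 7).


Each vertex corresponds to some choice of n active constraints out of m, so the number of vertices is at most C(m, n) = m! / (n!(m-n)!).
m = 21, n = 7
Numerator: 21 * 20 * 19 * 18 * 17 * 16 * 15
Denominator: 7! = 5040
C(21, 7) = 116280


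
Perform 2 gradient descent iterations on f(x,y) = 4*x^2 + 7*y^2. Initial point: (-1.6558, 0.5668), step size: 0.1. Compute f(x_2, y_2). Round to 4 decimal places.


Gradient descent on f(x,y) = 4*x^2 + 7*y^2.
Starting point: (-1.6558, 0.5668), alpha = 0.1
Step 1: grad_x = 2*4*-1.6558 = -13.2464, grad_y = 2*7*0.5668 = 7.9352
  x_1 = -1.6558 - 0.1*-13.2464 = -0.3312
  y_1 = 0.5668 - 0.1*7.9352 = -0.2267
Step 2: grad_x = 2*4*-0.3312 = -2.6493, grad_y = 2*7*-0.2267 = -3.1741
  x_2 = -0.3312 - 0.1*-2.6493 = -0.0662
  y_2 = -0.2267 - 0.1*-3.1741 = 0.0907
f(-0.0662, 0.0907) = 4*(-0.0662)^2 + 7*0.0907^2 = 0.0751


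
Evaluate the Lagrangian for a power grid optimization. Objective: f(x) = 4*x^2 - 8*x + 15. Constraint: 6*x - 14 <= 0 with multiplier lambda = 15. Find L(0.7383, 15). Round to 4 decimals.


Step 1: Evaluate f(x).
f(0.7383) = 4*0.7383^2 - 8*0.7383 + 15 = 11.2739
Step 2: Evaluate g(x).
g(0.7383) = 6*0.7383 - 14 = -9.5702
Step 3: Compute Lagrangian.
L = 11.2739 + 15*-9.5702 = -132.2791


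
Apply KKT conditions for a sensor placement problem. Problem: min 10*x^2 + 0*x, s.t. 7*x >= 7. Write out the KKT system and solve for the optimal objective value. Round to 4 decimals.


Step 1: Try lambda = 0 (constraint inactive).
x_unc = 0/(2*10) = 0.0
Check: 7*0.0 = 0.0 < 7 -- violated!
Step 2: Constraint must be active: 7*x = 7
x* = 7/7 = 1.0
lambda = (2*10*1.0 + 0)/7 = 2.8571
Step 3: Compute optimal value.
f(x*) = 10*1.0^2 + 0*1.0 = 10.0


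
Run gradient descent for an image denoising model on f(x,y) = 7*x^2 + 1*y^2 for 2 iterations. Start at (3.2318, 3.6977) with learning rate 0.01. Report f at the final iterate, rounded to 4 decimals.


Gradient descent on f(x,y) = 7*x^2 + 1*y^2.
Starting point: (3.2318, 3.6977), alpha = 0.01
Step 1: grad_x = 2*7*3.2318 = 45.2452, grad_y = 2*1*3.6977 = 7.3954
  x_1 = 3.2318 - 0.01*45.2452 = 2.7793
  y_1 = 3.6977 - 0.01*7.3954 = 3.6237
Step 2: grad_x = 2*7*2.7793 = 38.9109, grad_y = 2*1*3.6237 = 7.2475
  x_2 = 2.7793 - 0.01*38.9109 = 2.3902
  y_2 = 3.6237 - 0.01*7.2475 = 3.5513
f(2.3902, 3.5513) = 7*2.3902^2 + 1*3.5513^2 = 52.6042


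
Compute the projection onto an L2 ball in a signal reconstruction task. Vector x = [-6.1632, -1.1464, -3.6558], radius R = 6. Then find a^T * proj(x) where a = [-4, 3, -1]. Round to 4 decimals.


Step 1: Compute ||x|| (intermediates to 6 decimals).
||x|| = sqrt((-6.1632)^2 + (-1.1464)^2 + (-3.6558)^2) = 7.257006
Step 2: Project.
Since ||x|| > R, scale = R/||x|| = 6/7.257006 = 0.826787, proj(x) = scale * x
proj(x) = [-5.095654, -0.947829, -3.022568]
Step 3: Dot product.
a^T * proj(x) = -4*(-5.095654) + 3*(-0.947829) - 1*(-3.022568) = 20.5617


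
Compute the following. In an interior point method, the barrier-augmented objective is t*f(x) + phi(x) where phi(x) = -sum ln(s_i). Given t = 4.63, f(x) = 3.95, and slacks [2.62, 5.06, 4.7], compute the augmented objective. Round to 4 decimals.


Step 1: Compute log-barrier.
ln values: [0.9632, 1.6214, 1.5476]
phi = -(0.9632 + 1.6214 + 1.5476) = -4.1321
Step 2: Compute augmented objective.
t*f(x) = 4.63*3.95 = 18.2885
Total = 18.2885 - 4.1321 = 14.1564


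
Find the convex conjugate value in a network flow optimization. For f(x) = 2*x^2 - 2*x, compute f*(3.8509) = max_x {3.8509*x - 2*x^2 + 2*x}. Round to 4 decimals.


f*(y) = sup_x {y*x - a*x^2 - b*x} = sup_x {(y-b)*x - a*x^2}
FOC: (y - b) - 2a*x = 0 => x* = (y - b)/(2a)
x* = (3.8509 + 2)/(2*2) = 1.4627
f*(3.8509) = (y-b)^2/(4a) = (3.8509 + 2)^2/(4*2)
= 34.233/8 = 4.2791


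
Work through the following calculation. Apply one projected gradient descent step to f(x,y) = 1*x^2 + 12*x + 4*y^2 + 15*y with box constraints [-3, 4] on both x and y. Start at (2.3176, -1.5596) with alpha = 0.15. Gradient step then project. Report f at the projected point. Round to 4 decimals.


Step 1: Compute gradient at (2.3176, -1.5596).
grad_x = 2*1*2.3176 + 12 = 16.6352
grad_y = 2*4*-1.5596 + 15 = 2.5232
Step 2: Gradient step.
x_raw = 2.3176 - 0.15*16.6352 = -0.1777
y_raw = -1.5596 - 0.15*2.5232 = -1.9381
Step 3: Project onto [-3, 4].
x_proj = clip(-0.1777) = -0.1777
y_proj = clip(-1.9381) = -1.9381
Step 4: Evaluate f.
f(-0.1777, -1.9381) = -16.1472


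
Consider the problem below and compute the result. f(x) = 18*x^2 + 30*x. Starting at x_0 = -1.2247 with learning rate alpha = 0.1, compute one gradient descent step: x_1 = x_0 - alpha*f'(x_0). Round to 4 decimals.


We compute the gradient at x_0 and apply the update.
f'(x) = 36*x + 30
f'(-1.2247) = 36*-1.2247 + 30 = -14.0892
x_1 = -1.2247 - 0.1*-14.0892 = 0.1842


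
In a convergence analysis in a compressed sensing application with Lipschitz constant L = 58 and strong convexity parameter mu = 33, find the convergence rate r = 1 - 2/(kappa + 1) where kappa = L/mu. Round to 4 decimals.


Step 1: Compute the condition number.
kappa = L/mu = 58/33 = 1.7576
Step 2: Compute the convergence rate.
r = 1 - 2/(kappa + 1) = 1 - 2*mu/(L + mu) = (L - mu)/(L + mu) = 25/91 = 0.2747


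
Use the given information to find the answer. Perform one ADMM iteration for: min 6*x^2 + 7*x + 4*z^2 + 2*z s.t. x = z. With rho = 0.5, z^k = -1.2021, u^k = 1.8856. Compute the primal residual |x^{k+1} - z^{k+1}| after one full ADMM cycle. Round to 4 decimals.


ADMM iteration with rho = 0.5, z^k = -1.2021, u^k = 1.8856
Step 1: x-update.
Minimize 6*x^2 + 7*x + (0.5/2)*(x + 1.2021 + 1.8856)^2
FOC: (2*6 + 0.5)*x = -7 + 0.5*(-1.2021 - 1.8856)
x^{k+1} = -0.6835
Step 2: z-update.
Minimize 4*z^2 + 2*z + (0.5/2)*(-0.6835 - z + 1.8856)^2
FOC: (2*4 + 0.5)*z = -2 + 0.5*(-0.6835 + 1.8856)
z^{k+1} = -0.1646
Step 3: u-update.
u^{k+1} = 1.8856 - 0.6835 + 0.1646 = 1.3667
Step 4: Primal residual = |-0.6835 + 0.1646| = 0.5189


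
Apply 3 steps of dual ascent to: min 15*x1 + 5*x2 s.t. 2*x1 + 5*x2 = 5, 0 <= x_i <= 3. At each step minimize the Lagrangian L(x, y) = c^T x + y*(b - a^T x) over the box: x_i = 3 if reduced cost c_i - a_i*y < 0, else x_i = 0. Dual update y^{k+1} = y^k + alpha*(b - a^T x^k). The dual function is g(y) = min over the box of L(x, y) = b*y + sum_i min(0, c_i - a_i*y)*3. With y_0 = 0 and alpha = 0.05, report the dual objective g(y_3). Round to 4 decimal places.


Dual ascent for LP: min 15*x1 + 5*x2, 2*x1 + 5*x2 = 5, 0 <= x_i <= 3
Step 1: y^k = 0.0, reduced costs: (15.0, 5.0)
  x^k = (0.0, 0.0), subgradient = b - a^T x = 5.0
  y^{k+1} = 0.0 + 0.05*5.0 = 0.25
Step 2: y^k = 0.25, reduced costs: (14.5, 3.75)
  x^k = (0.0, 0.0), subgradient = b - a^T x = 5.0
  y^{k+1} = 0.25 + 0.05*5.0 = 0.5
Step 3: y^k = 0.5, reduced costs: (14.0, 2.5)
  x^k = (0.0, 0.0), subgradient = b - a^T x = 5.0
  y^{k+1} = 0.5 + 0.05*5.0 = 0.75
Dual objective at y_3 = 0.75: reduced costs (13.5, 1.25), box minimizer x = (0.0, 0.0)
g(y_3) = b*y + (c1 - a1*y)*x1 + (c2 - a2*y)*x2 = 5*0.75 + 13.5*0.0 + 1.25*0.0 = 3.75 + 0.0 + 0.0 = 3.75


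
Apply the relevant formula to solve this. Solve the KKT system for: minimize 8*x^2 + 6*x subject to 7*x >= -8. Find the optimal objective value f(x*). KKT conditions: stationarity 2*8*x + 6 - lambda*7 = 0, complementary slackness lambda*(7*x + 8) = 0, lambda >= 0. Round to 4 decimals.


Step 1: Try lambda = 0 (constraint inactive).
Stationarity: 2*8*x + 6 = 0
x* = -6/(2*8) = -0.375
Check constraint: 7*-0.375 = -2.625 >= -8 -- satisfied.
Step 2: Compute optimal value.
f(x*) = 8*(-0.375)^2 + 6*(-0.375) = -1.125


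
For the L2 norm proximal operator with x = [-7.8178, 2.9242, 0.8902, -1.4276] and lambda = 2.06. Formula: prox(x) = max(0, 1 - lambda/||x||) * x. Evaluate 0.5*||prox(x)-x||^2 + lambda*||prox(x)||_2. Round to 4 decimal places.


Step 1: Compute ||x||.
||x|| = 8.5147
Step 2: Compute scaling factor.
scale = max(0, 1 - 2.06/8.5147) = 0.7581
Step 3: prox(x) = [-5.9264, 2.2167, 0.6748, -1.0822]
||prox(x)|| = 6.4547
Step 4: Proximal objective.
0.5*||prox-x||^2 = 2.1218
lambda*||prox|| = 13.2967
Total = 15.4184


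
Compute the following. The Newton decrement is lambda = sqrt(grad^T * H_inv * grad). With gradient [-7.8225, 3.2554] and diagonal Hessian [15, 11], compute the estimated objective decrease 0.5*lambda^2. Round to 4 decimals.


Step 1: H is diagonal, so H^(-1) * g = [-0.5215, 0.2959].
Step 2: g^T H^(-1) g = sum_i g_i^2 / H_ii
  = (-7.8225)^2/15 + (3.2554)^2/11
  = 4.0794 + 0.9634 = 5.0429
Step 3: Objective decrease = 0.5 * g^T H^(-1) g = 2.5214


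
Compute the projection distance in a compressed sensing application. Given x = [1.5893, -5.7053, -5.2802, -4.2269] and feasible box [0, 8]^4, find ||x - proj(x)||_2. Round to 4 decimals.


Project each component onto [0, 8].
clip(1.5893) = 1.5893, clip(-5.7053) = 0.0, clip(-5.2802) = 0.0, clip(-4.2269) = 0.0
Projection = [1.5893, 0.0, 0.0, 0.0]
Squared diffs: [0.0, 32.5504, 27.8805, 17.8667]
Distance = sqrt(78.2976) = 8.8486


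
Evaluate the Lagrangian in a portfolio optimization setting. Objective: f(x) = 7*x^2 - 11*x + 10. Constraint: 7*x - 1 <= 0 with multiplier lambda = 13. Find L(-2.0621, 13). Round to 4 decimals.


Step 1: Evaluate f(x).
f(-2.0621) = 7*(-2.0621)^2 - 11*(-2.0621) + 10 = 62.4489
Step 2: Evaluate g(x).
g(-2.0621) = 7*-2.0621 - 1 = -15.4347
Step 3: Compute Lagrangian.
L = 62.4489 + 13*-15.4347 = -138.2022


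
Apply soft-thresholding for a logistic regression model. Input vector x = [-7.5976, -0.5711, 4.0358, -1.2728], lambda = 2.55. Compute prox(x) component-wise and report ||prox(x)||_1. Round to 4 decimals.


Soft-thresholding with lambda = 2.55:
prox(-7.5976) = sign(-7.5976)*max(|-7.5976| - 2.55, 0) = -5.0476
prox(-0.5711) = sign(-0.5711)*max(|-0.5711| - 2.55, 0) = 0.0
prox(4.0358) = sign(4.0358)*max(|4.0358| - 2.55, 0) = 1.4858
prox(-1.2728) = sign(-1.2728)*max(|-1.2728| - 2.55, 0) = 0.0
prox(x) = [-5.0476, 0.0, 1.4858, 0.0]
||prox(x)||_1 = 5.0476 + 0.0 + 1.4858 + 0.0 = 6.5334


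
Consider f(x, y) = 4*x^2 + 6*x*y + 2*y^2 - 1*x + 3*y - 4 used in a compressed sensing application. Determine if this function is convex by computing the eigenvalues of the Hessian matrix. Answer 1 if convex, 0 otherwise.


The Hessian of f(x,y) = 4*x^2 + 6*x*y + 2*y^2 - 1*x + 3*y - 4 is:
H = [[8, 6], [6, 4]]
Trace = 8 + 4 = 12
Determinant = 8*4 - (6)^2 = -4
Discriminant = (12)^2 - 4*-4 = 160.0
Eigenvalues: lambda_1 = -0.3246, lambda_2 = 12.3246
The function is not convex.

0


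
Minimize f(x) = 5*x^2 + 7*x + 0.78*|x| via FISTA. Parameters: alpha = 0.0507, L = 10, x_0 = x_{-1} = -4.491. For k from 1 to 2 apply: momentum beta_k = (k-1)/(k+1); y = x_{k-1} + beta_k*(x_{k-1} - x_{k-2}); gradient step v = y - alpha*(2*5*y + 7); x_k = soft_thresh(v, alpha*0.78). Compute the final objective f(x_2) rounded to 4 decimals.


FISTA on f(x) = 5*x^2 + 7*x + 0.78*|x|
L = 10, alpha = 0.0507
Iteration 1: beta = 0.0, y = -4.491 + 0.0*(-4.491 + 4.491) = -4.491
  grad(y) = -37.91, v = y - alpha*grad = -2.569
  prox(v) = soft_thresh(-2.569, 0.0395) = -2.5294
Iteration 2: beta = 0.3333, y = -2.5294 + 0.3333*(-2.5294 + 4.491) = -1.8756
  grad(y) = -11.7556, v = y - alpha*grad = -1.2795
  prox(v) = soft_thresh(-1.2795, 0.0395) = -1.24
f(x_2) = 5*(-1.24)^2 + 7*(-1.24) + 0.78*|-1.24| = -0.0248


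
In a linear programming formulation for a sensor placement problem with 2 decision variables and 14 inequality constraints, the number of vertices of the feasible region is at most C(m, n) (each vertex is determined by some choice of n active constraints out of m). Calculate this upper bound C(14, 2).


Each vertex corresponds to some choice of n active constraints out of m, so the number of vertices is at most C(m, n) = m! / (n!(m-n)!).
m = 14, n = 2
Numerator: 14 * 13
Denominator: 2! = 2
C(14, 2) = 91


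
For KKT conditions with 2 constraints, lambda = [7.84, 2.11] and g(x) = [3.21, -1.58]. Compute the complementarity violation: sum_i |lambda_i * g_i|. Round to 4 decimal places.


KKT complementary slackness check:
lambda_1 * g_1 = 7.84 * 3.21 = 25.1664
lambda_2 * g_2 = 2.11 * -1.58 = -3.3338
Total violation = 25.1664 + 3.3338 = 28.5002


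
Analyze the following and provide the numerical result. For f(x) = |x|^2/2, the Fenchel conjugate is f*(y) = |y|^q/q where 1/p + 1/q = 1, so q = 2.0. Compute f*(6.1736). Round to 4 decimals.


The conjugate exponent q satisfies 1/p + 1/q = 1.
p = 2, so q = 2/(2 - 1) = 2.0
|y|^q = 6.1736^2.0 = 38.1133
f*(6.1736) = 38.1133 / 2.0 = 19.0567


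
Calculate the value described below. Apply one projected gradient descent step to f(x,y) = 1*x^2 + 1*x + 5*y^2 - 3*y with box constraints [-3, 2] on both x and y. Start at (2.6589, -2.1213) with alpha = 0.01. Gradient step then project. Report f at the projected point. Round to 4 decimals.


Step 1: Compute gradient at (2.6589, -2.1213).
grad_x = 2*1*2.6589 + 1 = 6.3178
grad_y = 2*5*-2.1213 - 3 = -24.213
Step 2: Gradient step.
x_raw = 2.6589 - 0.01*6.3178 = 2.5957
y_raw = -2.1213 - 0.01*-24.213 = -1.8792
Step 3: Project onto [-3, 2].
x_proj = clip(2.5957) = 2.0
y_proj = clip(-1.8792) = -1.8792
Step 4: Evaluate f.
f(2.0, -1.8792) = 29.2939


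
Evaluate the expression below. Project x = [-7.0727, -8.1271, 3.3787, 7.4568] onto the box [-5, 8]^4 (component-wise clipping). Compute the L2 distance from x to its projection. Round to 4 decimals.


Project each component onto [-5, 8].
clip(-7.0727) = -5.0, clip(-8.1271) = -5.0, clip(3.3787) = 3.3787, clip(7.4568) = 7.4568
Projection = [-5.0, -5.0, 3.3787, 7.4568]
Squared diffs: [4.2961, 9.7788, 0.0, 0.0]
Distance = sqrt(14.0749) = 3.7516


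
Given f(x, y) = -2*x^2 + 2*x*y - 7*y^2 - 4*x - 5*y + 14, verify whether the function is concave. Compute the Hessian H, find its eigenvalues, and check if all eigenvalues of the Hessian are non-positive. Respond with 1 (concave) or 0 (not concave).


The Hessian of f(x,y) = -2*x^2 + 2*x*y - 7*y^2 - 4*x - 5*y + 14 is:
H = [[-4, 2], [2, -14]]
Trace = -4 - 14 = -18
Determinant = -4*-14 - (2)^2 = 52
Discriminant = (-18)^2 - 4*52 = 116.0
Eigenvalues: lambda_1 = -14.3852, lambda_2 = -3.6148
The function is concave.

1


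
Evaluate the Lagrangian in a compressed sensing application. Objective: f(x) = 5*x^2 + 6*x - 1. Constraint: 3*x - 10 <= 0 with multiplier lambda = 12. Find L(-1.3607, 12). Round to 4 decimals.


Step 1: Evaluate f(x).
f(-1.3607) = 5*(-1.3607)^2 + 6*(-1.3607) - 1 = 0.0933
Step 2: Evaluate g(x).
g(-1.3607) = 3*-1.3607 - 10 = -14.0821
Step 3: Compute Lagrangian.
L = 0.0933 + 12*-14.0821 = -168.8919


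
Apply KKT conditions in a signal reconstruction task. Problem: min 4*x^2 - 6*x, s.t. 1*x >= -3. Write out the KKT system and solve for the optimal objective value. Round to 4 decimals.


Step 1: Try lambda = 0 (constraint inactive).
Stationarity: 2*4*x - 6 = 0
x* = 6/(2*4) = 0.75
Check constraint: 1*0.75 = 0.75 >= -3 -- satisfied.
Step 2: Compute optimal value.
f(x*) = 4*0.75^2 - 6*0.75 = -2.25


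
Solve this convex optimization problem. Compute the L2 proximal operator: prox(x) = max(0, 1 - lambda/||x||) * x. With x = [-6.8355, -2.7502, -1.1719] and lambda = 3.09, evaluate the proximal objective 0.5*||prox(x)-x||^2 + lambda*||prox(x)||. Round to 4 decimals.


Step 1: Compute ||x||.
||x|| = 7.4606
Step 2: Compute scaling factor.
scale = max(0, 1 - 3.09/7.4606) = 0.5858
Step 3: prox(x) = [-4.0044, -1.6111, -0.6865]
||prox(x)|| = 4.3706
Step 4: Proximal objective.
0.5*||prox-x||^2 = 4.7741
lambda*||prox|| = 13.5052
Total = 18.2793


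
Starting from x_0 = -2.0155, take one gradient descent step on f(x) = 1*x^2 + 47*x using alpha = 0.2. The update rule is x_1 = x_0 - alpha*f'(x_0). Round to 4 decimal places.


We compute the gradient at x_0 and apply the update.
f'(x) = 2*x + 47
f'(-2.0155) = 2*-2.0155 + 47 = 42.969
x_1 = -2.0155 - 0.2*42.969 = -10.6093


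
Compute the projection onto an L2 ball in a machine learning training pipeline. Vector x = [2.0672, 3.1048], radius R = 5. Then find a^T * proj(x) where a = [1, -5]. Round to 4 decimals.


Step 1: Compute ||x|| (intermediates to 6 decimals).
||x|| = sqrt(2.0672^2 + 3.1048^2) = 3.730027
Step 2: Project.
Since ||x|| <= R, proj = x (no scaling needed).
proj(x) = [2.0672, 3.1048]
Step 3: Dot product.
a^T * proj(x) = 1*2.0672 - 5*3.1048 = -13.4568


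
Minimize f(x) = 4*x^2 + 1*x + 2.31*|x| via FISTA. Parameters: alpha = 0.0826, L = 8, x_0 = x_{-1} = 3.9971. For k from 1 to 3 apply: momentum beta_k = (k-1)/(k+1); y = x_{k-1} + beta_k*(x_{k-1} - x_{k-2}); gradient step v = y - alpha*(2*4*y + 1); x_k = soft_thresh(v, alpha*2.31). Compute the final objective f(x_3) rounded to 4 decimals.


FISTA on f(x) = 4*x^2 + 1*x + 2.31*|x|
L = 8, alpha = 0.0826
Iteration 1: beta = 0.0, y = 3.9971 + 0.0*(3.9971 - 3.9971) = 3.9971
  grad(y) = 32.9768, v = y - alpha*grad = 1.2732
  prox(v) = soft_thresh(1.2732, 0.1908) = 1.0824
Iteration 2: beta = 0.3333, y = 1.0824 + 0.3333*(1.0824 - 3.9971) = 0.1108
  grad(y) = 1.8868, v = y - alpha*grad = -0.045
  prox(v) = soft_thresh(-0.045, 0.1908) = 0.0
Iteration 3: beta = 0.5, y = 0.0 + 0.5*(0.0 - 1.0824) = -0.5412
  grad(y) = -3.3296, v = y - alpha*grad = -0.2662
  prox(v) = soft_thresh(-0.2662, 0.1908) = -0.0754
f(x_3) = 4*(-0.0754)^2 + 1*(-0.0754) + 2.31*|-0.0754| = 0.1215


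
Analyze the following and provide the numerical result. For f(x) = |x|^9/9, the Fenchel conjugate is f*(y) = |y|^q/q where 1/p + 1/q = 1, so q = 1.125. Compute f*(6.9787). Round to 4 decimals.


The conjugate exponent q satisfies 1/p + 1/q = 1.
p = 9, so q = 9/(9 - 1) = 1.125
|y|^q = 6.9787^1.125 = 8.8971
f*(6.9787) = 8.8971 / 1.125 = 7.9085


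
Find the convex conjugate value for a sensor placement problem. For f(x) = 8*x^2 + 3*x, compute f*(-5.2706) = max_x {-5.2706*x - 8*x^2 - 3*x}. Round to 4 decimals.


f*(y) = sup_x {y*x - a*x^2 - b*x} = sup_x {(y-b)*x - a*x^2}
FOC: (y - b) - 2a*x = 0 => x* = (y - b)/(2a)
x* = (-5.2706 - 3)/(2*8) = -0.5169
f*(-5.2706) = (y-b)^2/(4a) = (-5.2706 - 3)^2/(4*8)
= 68.4028/32 = 2.1376


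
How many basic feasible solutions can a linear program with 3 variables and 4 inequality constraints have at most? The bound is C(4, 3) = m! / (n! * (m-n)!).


Each vertex corresponds to some choice of n active constraints out of m, so the number of vertices is at most C(m, n) = m! / (n!(m-n)!).
m = 4, n = 3
Numerator: 4 * 3 * 2
Denominator: 3! = 6
C(4, 3) = 4


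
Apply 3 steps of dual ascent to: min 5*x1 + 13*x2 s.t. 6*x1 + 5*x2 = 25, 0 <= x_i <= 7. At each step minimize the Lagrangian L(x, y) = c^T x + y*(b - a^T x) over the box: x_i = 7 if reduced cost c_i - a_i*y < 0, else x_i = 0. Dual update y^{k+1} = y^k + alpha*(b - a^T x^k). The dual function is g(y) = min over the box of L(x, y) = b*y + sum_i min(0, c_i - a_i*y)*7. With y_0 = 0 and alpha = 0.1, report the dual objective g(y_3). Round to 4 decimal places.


Dual ascent for LP: min 5*x1 + 13*x2, 6*x1 + 5*x2 = 25, 0 <= x_i <= 7
Step 1: y^k = 0.0, reduced costs: (5.0, 13.0)
  x^k = (0.0, 0.0), subgradient = b - a^T x = 25.0
  y^{k+1} = 0.0 + 0.1*25.0 = 2.5
Step 2: y^k = 2.5, reduced costs: (-10.0, 0.5)
  x^k = (7.0, 0.0), subgradient = b - a^T x = -17.0
  y^{k+1} = 2.5 + 0.1*-17.0 = 0.8
Step 3: y^k = 0.8, reduced costs: (0.2, 9.0)
  x^k = (0.0, 0.0), subgradient = b - a^T x = 25.0
  y^{k+1} = 0.8 + 0.1*25.0 = 3.3
Dual objective at y_3 = 3.3: reduced costs (-14.8, -3.5), box minimizer x = (7.0, 7.0)
g(y_3) = b*y + (c1 - a1*y)*x1 + (c2 - a2*y)*x2 = 25*3.3 + (-14.8)*7.0 + (-3.5)*7.0 = 82.5 - 103.6 - 24.5 = -45.6


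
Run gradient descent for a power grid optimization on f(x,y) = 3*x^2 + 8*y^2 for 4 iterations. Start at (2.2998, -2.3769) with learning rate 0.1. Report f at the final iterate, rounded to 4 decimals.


Gradient descent on f(x,y) = 3*x^2 + 8*y^2.
Starting point: (2.2998, -2.3769), alpha = 0.1
Step 1: grad_x = 2*3*2.2998 = 13.7988, grad_y = 2*8*-2.3769 = -38.0304
  x_1 = 2.2998 - 0.1*13.7988 = 0.9199
  y_1 = -2.3769 - 0.1*-38.0304 = 1.4261
Step 2: grad_x = 2*3*0.9199 = 5.5195, grad_y = 2*8*1.4261 = 22.8182
  x_2 = 0.9199 - 0.1*5.5195 = 0.368
  y_2 = 1.4261 - 0.1*22.8182 = -0.8557
Step 3: grad_x = 2*3*0.368 = 2.2078, grad_y = 2*8*-0.8557 = -13.6909
  x_3 = 0.368 - 0.1*2.2078 = 0.1472
  y_3 = -0.8557 - 0.1*-13.6909 = 0.5134
Step 4: grad_x = 2*3*0.1472 = 0.8831, grad_y = 2*8*0.5134 = 8.2146
  x_4 = 0.1472 - 0.1*0.8831 = 0.0589
  y_4 = 0.5134 - 0.1*8.2146 = -0.308
f(0.0589, -0.308) = 3*0.0589^2 + 8*(-0.308)^2 = 0.7695
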